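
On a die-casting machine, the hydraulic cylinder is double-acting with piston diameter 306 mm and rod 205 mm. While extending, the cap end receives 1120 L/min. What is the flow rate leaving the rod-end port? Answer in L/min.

Q_out ≈ 617 L/min

Cap-side area A_cap = π/4 × (306 mm)² = 73540 mm^2
Rod-side annular area A_ann = π/4 × (306² − 205²) = 40540 mm^2
Piston speed v = Q_in/A_cap; rod-end outflow Q_out = v × A_ann = Q_in × A_ann/A_cap.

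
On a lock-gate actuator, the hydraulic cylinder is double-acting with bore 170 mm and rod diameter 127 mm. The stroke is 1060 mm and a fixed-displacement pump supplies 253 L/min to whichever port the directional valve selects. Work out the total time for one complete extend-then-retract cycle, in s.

Cap-side area A_cap = π/4 × (170 mm)² = 22700 mm^2
Rod-side annular area A_ann = π/4 × (170² − 127²) = 10030 mm^2
t_ext = A_cap·L/Q = 5.706 s
t_ret = A_ann·L/Q = 2.521 s
t_cycle = t_ext + t_ret

t ≈ 8.23 s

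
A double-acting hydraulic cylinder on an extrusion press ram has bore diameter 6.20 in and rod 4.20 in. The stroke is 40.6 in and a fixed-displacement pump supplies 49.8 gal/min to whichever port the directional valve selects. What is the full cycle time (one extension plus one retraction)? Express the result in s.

t ≈ 9.85 s

Cap-side area A_cap = π/4 × (6.20 in)² = 30.19 in^2
Rod-side annular area A_ann = π/4 × (6.20² − 4.20²) = 16.34 in^2
t_ext = A_cap·L/Q = 6.393 s
t_ret = A_ann·L/Q = 3.459 s
t_cycle = t_ext + t_ret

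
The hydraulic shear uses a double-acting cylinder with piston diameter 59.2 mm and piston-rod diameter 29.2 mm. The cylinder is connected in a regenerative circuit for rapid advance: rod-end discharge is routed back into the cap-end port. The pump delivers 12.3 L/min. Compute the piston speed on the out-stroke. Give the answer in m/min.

In regeneration the rod-end outflow joins the pump flow into the cap end, so the net volume the pump must supply per unit advance equals the rod cross-section area.
Rod cross-section A_rod = π/4 × (29.2 mm)² = 669.7 mm^2
v = Q_pump / A_rod

v ≈ 18.4 m/min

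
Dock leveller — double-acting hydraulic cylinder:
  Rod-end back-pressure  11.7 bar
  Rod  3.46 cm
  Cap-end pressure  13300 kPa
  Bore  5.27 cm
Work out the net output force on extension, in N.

Cap-side area A_cap = π/4 × (5.27 cm)² = 21.81 cm^2
Rod-side annular area A_ann = π/4 × (5.27² − 3.46²) = 12.41 cm^2
Net thrust = P_cap·A_cap − P_rod·A_ann = 29010 N − 1452 N

F ≈ 27600 N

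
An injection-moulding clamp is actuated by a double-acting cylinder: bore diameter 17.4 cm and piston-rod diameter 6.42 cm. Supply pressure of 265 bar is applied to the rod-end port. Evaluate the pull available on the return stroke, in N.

F ≈ 5.44e5 N

Rod-side annular area A_ann = π/4 × (17.4² − 6.42²) = 205.4 cm^2
On retraction the pressure acts on the annular area (bore minus rod).
F = P × A_ann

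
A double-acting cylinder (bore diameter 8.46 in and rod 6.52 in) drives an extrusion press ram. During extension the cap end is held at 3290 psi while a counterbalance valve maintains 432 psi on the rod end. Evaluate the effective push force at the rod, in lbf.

Cap-side area A_cap = π/4 × (8.46 in)² = 56.21 in^2
Rod-side annular area A_ann = π/4 × (8.46² − 6.52²) = 22.82 in^2
Net thrust = P_cap·A_cap − P_rod·A_ann = 1.849e5 lbf − 9860 lbf

F ≈ 1.75e5 lbf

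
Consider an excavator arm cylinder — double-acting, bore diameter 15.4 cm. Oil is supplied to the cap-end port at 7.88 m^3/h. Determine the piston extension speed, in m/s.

v ≈ 0.118 m/s

Cap-side area A_cap = π/4 × (15.4 cm)² = 186.3 cm^2
v = Q / A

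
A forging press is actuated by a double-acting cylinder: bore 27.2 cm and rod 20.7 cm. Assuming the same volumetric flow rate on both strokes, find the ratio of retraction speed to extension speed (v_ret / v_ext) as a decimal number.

Cap-side area A_cap = π/4 × (27.2 cm)² = 581.1 cm^2
Rod-side annular area A_ann = π/4 × (27.2² − 20.7²) = 244.5 cm^2
For equal Q, v ∝ 1/A, so v_ret/v_ext = A_cap/A_ann.

v_ret/v_ext ≈ 2.38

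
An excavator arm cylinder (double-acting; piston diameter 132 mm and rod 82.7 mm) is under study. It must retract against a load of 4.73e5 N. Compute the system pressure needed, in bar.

P ≈ 569 bar

Rod-side annular area A_ann = π/4 × (132² − 82.7²) = 8313 mm^2
Retraction: pressure acts on the annular area.
P = F / A = 4.73e5 N / A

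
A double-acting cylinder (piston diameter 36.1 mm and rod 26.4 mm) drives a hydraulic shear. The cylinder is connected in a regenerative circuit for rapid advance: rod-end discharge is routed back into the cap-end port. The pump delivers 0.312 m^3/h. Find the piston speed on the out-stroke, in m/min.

In regeneration the rod-end outflow joins the pump flow into the cap end, so the net volume the pump must supply per unit advance equals the rod cross-section area.
Rod cross-section A_rod = π/4 × (26.4 mm)² = 547.4 mm^2
v = Q_pump / A_rod

v ≈ 9.50 m/min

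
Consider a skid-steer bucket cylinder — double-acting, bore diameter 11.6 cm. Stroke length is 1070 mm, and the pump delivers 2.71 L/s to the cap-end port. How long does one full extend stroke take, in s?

t ≈ 4.17 s

Cap-side area A_cap = π/4 × (11.6 cm)² = 105.7 cm^2
Swept volume V = A × L; t = V / Q = A·L / Q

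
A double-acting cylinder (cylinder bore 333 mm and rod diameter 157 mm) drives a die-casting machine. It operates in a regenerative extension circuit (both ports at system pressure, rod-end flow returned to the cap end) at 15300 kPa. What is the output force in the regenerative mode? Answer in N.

F ≈ 2.96e5 N

With equal pressure on both faces, forces on the annular region cancel; the net push is pressure × rod cross-section.
Rod cross-section A_rod = π/4 × (157 mm)² = 19360 mm^2
F = P × A_rod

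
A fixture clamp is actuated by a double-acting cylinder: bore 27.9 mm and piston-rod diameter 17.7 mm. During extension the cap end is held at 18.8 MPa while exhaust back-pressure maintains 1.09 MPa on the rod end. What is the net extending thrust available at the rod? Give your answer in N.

Cap-side area A_cap = π/4 × (27.9 mm)² = 611.4 mm^2
Rod-side annular area A_ann = π/4 × (27.9² − 17.7²) = 365.3 mm^2
Net thrust = P_cap·A_cap − P_rod·A_ann = 11490 N − 398.2 N

F ≈ 11100 N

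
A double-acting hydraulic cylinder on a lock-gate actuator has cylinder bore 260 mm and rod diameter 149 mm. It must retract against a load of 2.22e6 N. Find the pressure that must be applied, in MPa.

P ≈ 62.3 MPa

Rod-side annular area A_ann = π/4 × (260² − 149²) = 35660 mm^2
Retraction: pressure acts on the annular area.
P = F / A = 2.22e6 N / A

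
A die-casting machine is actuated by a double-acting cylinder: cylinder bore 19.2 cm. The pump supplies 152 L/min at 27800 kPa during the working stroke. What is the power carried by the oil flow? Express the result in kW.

Hydraulic power = P × Q

W ≈ 70.4 kW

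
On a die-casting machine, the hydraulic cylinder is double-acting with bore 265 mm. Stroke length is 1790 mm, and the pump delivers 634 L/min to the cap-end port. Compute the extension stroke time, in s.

t ≈ 9.34 s

Cap-side area A_cap = π/4 × (265 mm)² = 55150 mm^2
Swept volume V = A × L; t = V / Q = A·L / Q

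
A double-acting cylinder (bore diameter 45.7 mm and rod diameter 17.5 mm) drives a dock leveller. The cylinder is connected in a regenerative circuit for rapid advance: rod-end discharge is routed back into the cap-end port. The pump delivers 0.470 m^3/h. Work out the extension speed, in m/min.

v ≈ 32.6 m/min

In regeneration the rod-end outflow joins the pump flow into the cap end, so the net volume the pump must supply per unit advance equals the rod cross-section area.
Rod cross-section A_rod = π/4 × (17.5 mm)² = 240.5 mm^2
v = Q_pump / A_rod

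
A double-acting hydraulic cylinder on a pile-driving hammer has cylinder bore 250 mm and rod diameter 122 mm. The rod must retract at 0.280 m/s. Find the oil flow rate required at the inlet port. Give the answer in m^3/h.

Q ≈ 37.7 m^3/h

Rod-side annular area A_ann = π/4 × (250² − 122²) = 37400 mm^2
Q = A × v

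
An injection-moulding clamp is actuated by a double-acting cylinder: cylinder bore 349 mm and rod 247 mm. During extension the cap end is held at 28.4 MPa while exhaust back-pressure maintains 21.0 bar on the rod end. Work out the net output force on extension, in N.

F ≈ 2.62e6 N

Cap-side area A_cap = π/4 × (349 mm)² = 95660 mm^2
Rod-side annular area A_ann = π/4 × (349² − 247²) = 47750 mm^2
Net thrust = P_cap·A_cap − P_rod·A_ann = 2.717e6 N − 1.003e5 N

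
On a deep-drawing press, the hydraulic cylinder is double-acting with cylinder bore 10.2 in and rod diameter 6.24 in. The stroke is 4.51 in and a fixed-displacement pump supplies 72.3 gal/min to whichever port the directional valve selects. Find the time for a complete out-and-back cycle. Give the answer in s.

t ≈ 2.15 s

Cap-side area A_cap = π/4 × (10.2 in)² = 81.71 in^2
Rod-side annular area A_ann = π/4 × (10.2² − 6.24²) = 51.13 in^2
t_ext = A_cap·L/Q = 1.324 s
t_ret = A_ann·L/Q = 0.8284 s
t_cycle = t_ext + t_ret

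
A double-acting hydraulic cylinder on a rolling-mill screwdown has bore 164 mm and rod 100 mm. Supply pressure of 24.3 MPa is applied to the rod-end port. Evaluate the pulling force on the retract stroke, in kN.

F ≈ 322 kN

Rod-side annular area A_ann = π/4 × (164² − 100²) = 13270 mm^2
On retraction the pressure acts on the annular area (bore minus rod).
F = P × A_ann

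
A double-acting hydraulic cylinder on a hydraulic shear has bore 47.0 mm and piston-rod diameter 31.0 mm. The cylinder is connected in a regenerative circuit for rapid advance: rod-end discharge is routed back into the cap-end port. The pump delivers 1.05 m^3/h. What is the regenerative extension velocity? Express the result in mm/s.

In regeneration the rod-end outflow joins the pump flow into the cap end, so the net volume the pump must supply per unit advance equals the rod cross-section area.
Rod cross-section A_rod = π/4 × (31.0 mm)² = 754.8 mm^2
v = Q_pump / A_rod

v ≈ 386 mm/s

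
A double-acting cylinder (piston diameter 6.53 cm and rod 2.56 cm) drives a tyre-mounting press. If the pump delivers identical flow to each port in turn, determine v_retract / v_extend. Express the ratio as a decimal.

v_ret/v_ext ≈ 1.18

Cap-side area A_cap = π/4 × (6.53 cm)² = 33.49 cm^2
Rod-side annular area A_ann = π/4 × (6.53² − 2.56²) = 28.34 cm^2
For equal Q, v ∝ 1/A, so v_ret/v_ext = A_cap/A_ann.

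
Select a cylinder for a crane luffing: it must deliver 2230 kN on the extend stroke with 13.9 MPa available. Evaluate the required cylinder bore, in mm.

Extension force acts on the full piston face: F = P × (π/4)D².
D = √(4F / (πP)) = √(4 × 2230 kN / (π × 13.9 MPa))

D ≈ 452 mm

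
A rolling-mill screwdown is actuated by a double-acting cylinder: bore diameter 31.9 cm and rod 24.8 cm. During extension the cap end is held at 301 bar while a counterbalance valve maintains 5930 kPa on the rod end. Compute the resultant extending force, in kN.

Cap-side area A_cap = π/4 × (31.9 cm)² = 799.2 cm^2
Rod-side annular area A_ann = π/4 × (31.9² − 24.8²) = 316.2 cm^2
Net thrust = P_cap·A_cap − P_rod·A_ann = 2406 kN − 187.5 kN

F ≈ 2220 kN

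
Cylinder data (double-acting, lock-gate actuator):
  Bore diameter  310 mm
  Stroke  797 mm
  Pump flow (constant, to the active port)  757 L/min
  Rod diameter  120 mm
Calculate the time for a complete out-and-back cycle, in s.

t ≈ 8.82 s

Cap-side area A_cap = π/4 × (310 mm)² = 75480 mm^2
Rod-side annular area A_ann = π/4 × (310² − 120²) = 64170 mm^2
t_ext = A_cap·L/Q = 4.768 s
t_ret = A_ann·L/Q = 4.053 s
t_cycle = t_ext + t_ret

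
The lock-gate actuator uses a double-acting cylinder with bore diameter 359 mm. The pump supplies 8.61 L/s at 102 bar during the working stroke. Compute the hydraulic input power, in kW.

Hydraulic power = P × Q

W ≈ 87.8 kW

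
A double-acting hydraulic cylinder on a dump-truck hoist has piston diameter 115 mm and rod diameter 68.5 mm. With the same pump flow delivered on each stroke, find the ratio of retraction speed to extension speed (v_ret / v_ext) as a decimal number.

Cap-side area A_cap = π/4 × (115 mm)² = 10390 mm^2
Rod-side annular area A_ann = π/4 × (115² − 68.5²) = 6702 mm^2
For equal Q, v ∝ 1/A, so v_ret/v_ext = A_cap/A_ann.

v_ret/v_ext ≈ 1.55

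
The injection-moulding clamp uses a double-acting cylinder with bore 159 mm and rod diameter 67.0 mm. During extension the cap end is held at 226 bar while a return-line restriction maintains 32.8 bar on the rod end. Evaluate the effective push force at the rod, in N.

F ≈ 3.95e5 N

Cap-side area A_cap = π/4 × (159 mm)² = 19860 mm^2
Rod-side annular area A_ann = π/4 × (159² − 67.0²) = 16330 mm^2
Net thrust = P_cap·A_cap − P_rod·A_ann = 4.487e5 N − 53560 N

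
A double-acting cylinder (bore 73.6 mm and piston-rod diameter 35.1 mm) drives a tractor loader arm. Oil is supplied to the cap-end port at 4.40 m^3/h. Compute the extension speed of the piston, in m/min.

v ≈ 17.2 m/min

Cap-side area A_cap = π/4 × (73.6 mm)² = 4254 mm^2
v = Q / A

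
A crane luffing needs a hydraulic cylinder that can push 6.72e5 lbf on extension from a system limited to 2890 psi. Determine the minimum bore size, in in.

Extension force acts on the full piston face: F = P × (π/4)D².
D = √(4F / (πP)) = √(4 × 6.72e5 lbf / (π × 2890 psi))

D ≈ 17.2 in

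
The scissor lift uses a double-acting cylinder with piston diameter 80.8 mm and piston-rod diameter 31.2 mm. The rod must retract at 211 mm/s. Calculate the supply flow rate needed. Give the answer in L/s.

Q ≈ 0.921 L/s

Rod-side annular area A_ann = π/4 × (80.8² − 31.2²) = 4363 mm^2
Q = A × v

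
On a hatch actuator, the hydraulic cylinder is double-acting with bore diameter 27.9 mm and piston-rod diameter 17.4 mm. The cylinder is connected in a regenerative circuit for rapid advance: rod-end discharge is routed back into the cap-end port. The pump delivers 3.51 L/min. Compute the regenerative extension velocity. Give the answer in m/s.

In regeneration the rod-end outflow joins the pump flow into the cap end, so the net volume the pump must supply per unit advance equals the rod cross-section area.
Rod cross-section A_rod = π/4 × (17.4 mm)² = 237.8 mm^2
v = Q_pump / A_rod

v ≈ 0.246 m/s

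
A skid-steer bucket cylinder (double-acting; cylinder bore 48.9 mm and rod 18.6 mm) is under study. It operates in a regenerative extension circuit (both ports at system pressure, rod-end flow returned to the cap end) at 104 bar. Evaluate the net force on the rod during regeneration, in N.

F ≈ 2830 N

With equal pressure on both faces, forces on the annular region cancel; the net push is pressure × rod cross-section.
Rod cross-section A_rod = π/4 × (18.6 mm)² = 271.7 mm^2
F = P × A_rod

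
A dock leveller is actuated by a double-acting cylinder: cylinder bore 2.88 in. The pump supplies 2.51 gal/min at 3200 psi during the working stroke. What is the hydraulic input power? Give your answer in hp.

Hydraulic power = P × Q

W ≈ 4.69 hp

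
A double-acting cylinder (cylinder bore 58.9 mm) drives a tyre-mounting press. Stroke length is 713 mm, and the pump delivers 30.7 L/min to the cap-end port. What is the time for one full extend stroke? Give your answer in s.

Cap-side area A_cap = π/4 × (58.9 mm)² = 2725 mm^2
Swept volume V = A × L; t = V / Q = A·L / Q

t ≈ 3.80 s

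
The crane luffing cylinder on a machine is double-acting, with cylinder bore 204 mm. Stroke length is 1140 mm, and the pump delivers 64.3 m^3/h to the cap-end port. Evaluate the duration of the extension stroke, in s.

Cap-side area A_cap = π/4 × (204 mm)² = 32690 mm^2
Swept volume V = A × L; t = V / Q = A·L / Q

t ≈ 2.09 s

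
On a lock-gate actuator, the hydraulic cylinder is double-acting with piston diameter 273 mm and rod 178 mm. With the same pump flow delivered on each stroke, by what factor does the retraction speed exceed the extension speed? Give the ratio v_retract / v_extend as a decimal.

v_ret/v_ext ≈ 1.74

Cap-side area A_cap = π/4 × (273 mm)² = 58530 mm^2
Rod-side annular area A_ann = π/4 × (273² − 178²) = 33650 mm^2
For equal Q, v ∝ 1/A, so v_ret/v_ext = A_cap/A_ann.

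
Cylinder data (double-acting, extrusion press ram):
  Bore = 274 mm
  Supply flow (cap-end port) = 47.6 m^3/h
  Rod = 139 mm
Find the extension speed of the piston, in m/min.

v ≈ 13.5 m/min

Cap-side area A_cap = π/4 × (274 mm)² = 58960 mm^2
v = Q / A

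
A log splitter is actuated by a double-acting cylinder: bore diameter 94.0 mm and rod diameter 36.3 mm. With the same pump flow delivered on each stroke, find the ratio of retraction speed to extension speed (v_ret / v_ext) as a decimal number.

Cap-side area A_cap = π/4 × (94.0 mm)² = 6940 mm^2
Rod-side annular area A_ann = π/4 × (94.0² − 36.3²) = 5905 mm^2
For equal Q, v ∝ 1/A, so v_ret/v_ext = A_cap/A_ann.

v_ret/v_ext ≈ 1.18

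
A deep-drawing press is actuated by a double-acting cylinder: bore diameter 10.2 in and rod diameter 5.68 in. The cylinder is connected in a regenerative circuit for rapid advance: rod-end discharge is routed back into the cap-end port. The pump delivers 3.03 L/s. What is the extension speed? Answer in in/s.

v ≈ 7.30 in/s

In regeneration the rod-end outflow joins the pump flow into the cap end, so the net volume the pump must supply per unit advance equals the rod cross-section area.
Rod cross-section A_rod = π/4 × (5.68 in)² = 25.34 in^2
v = Q_pump / A_rod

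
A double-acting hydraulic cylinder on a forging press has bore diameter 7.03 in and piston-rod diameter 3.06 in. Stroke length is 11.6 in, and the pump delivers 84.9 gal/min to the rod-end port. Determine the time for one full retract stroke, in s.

t ≈ 1.12 s

Rod-side annular area A_ann = π/4 × (7.03² − 3.06²) = 31.46 in^2
Swept volume V = A × L; t = V / Q = A·L / Q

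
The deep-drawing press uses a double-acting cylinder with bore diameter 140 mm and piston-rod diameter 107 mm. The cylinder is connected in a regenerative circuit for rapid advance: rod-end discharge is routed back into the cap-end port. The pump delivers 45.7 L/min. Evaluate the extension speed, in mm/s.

v ≈ 84.7 mm/s

In regeneration the rod-end outflow joins the pump flow into the cap end, so the net volume the pump must supply per unit advance equals the rod cross-section area.
Rod cross-section A_rod = π/4 × (107 mm)² = 8992 mm^2
v = Q_pump / A_rod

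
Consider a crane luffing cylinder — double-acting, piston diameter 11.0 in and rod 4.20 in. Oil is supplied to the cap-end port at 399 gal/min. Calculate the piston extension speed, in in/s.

Cap-side area A_cap = π/4 × (11.0 in)² = 95.03 in^2
v = Q / A

v ≈ 16.2 in/s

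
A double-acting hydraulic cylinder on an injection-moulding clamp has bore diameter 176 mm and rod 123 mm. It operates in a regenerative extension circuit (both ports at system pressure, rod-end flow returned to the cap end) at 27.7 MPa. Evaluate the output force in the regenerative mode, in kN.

F ≈ 329 kN

With equal pressure on both faces, forces on the annular region cancel; the net push is pressure × rod cross-section.
Rod cross-section A_rod = π/4 × (123 mm)² = 11880 mm^2
F = P × A_rod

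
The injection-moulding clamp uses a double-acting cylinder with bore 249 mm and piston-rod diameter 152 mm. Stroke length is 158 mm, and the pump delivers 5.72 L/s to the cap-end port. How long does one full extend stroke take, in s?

Cap-side area A_cap = π/4 × (249 mm)² = 48700 mm^2
Swept volume V = A × L; t = V / Q = A·L / Q

t ≈ 1.35 s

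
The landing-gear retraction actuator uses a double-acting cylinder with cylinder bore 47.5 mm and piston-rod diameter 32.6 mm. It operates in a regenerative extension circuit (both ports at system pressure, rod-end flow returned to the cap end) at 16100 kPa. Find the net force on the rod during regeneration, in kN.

With equal pressure on both faces, forces on the annular region cancel; the net push is pressure × rod cross-section.
Rod cross-section A_rod = π/4 × (32.6 mm)² = 834.7 mm^2
F = P × A_rod

F ≈ 13.4 kN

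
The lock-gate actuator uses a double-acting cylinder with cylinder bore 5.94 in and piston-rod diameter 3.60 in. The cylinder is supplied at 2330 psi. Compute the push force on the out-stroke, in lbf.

F ≈ 64600 lbf

Cap-side area A_cap = π/4 × (5.94 in)² = 27.71 in^2
F = P × A_cap = 2330 psi × A_cap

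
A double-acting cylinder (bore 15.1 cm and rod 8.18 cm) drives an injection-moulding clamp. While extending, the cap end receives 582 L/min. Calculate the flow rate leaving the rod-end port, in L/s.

Cap-side area A_cap = π/4 × (15.1 cm)² = 179.1 cm^2
Rod-side annular area A_ann = π/4 × (15.1² − 8.18²) = 126.5 cm^2
Piston speed v = Q_in/A_cap; rod-end outflow Q_out = v × A_ann = Q_in × A_ann/A_cap.

Q_out ≈ 6.85 L/s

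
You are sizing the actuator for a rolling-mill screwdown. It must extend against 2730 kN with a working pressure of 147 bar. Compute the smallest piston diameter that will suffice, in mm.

Extension force acts on the full piston face: F = P × (π/4)D².
D = √(4F / (πP)) = √(4 × 2730 kN / (π × 147 bar))

D ≈ 486 mm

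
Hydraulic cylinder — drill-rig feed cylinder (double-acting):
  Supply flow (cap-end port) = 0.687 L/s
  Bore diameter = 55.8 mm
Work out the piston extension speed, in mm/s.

Cap-side area A_cap = π/4 × (55.8 mm)² = 2445 mm^2
v = Q / A

v ≈ 281 mm/s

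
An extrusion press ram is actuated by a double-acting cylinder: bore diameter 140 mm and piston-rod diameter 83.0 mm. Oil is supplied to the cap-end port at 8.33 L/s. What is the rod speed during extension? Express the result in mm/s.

v ≈ 541 mm/s

Cap-side area A_cap = π/4 × (140 mm)² = 15390 mm^2
v = Q / A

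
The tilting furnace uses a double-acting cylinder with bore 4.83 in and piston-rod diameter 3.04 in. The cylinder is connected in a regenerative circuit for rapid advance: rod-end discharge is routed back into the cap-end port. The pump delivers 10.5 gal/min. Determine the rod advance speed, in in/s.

In regeneration the rod-end outflow joins the pump flow into the cap end, so the net volume the pump must supply per unit advance equals the rod cross-section area.
Rod cross-section A_rod = π/4 × (3.04 in)² = 7.258 in^2
v = Q_pump / A_rod

v ≈ 5.57 in/s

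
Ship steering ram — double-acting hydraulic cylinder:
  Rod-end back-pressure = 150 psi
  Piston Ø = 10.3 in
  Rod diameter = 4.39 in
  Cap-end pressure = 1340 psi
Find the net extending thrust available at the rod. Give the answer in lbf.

F ≈ 1.01e5 lbf

Cap-side area A_cap = π/4 × (10.3 in)² = 83.32 in^2
Rod-side annular area A_ann = π/4 × (10.3² − 4.39²) = 68.19 in^2
Net thrust = P_cap·A_cap − P_rod·A_ann = 1.117e5 lbf − 10230 lbf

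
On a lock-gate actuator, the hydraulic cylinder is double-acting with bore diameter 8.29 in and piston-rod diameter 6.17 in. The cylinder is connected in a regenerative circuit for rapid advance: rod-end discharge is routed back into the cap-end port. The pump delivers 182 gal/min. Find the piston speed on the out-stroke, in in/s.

In regeneration the rod-end outflow joins the pump flow into the cap end, so the net volume the pump must supply per unit advance equals the rod cross-section area.
Rod cross-section A_rod = π/4 × (6.17 in)² = 29.90 in^2
v = Q_pump / A_rod

v ≈ 23.4 in/s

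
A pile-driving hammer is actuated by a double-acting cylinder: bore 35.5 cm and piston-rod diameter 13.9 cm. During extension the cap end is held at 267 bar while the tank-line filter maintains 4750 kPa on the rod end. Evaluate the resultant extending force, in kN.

F ≈ 2240 kN

Cap-side area A_cap = π/4 × (35.5 cm)² = 989.8 cm^2
Rod-side annular area A_ann = π/4 × (35.5² − 13.9²) = 838.1 cm^2
Net thrust = P_cap·A_cap − P_rod·A_ann = 2643 kN − 398.1 kN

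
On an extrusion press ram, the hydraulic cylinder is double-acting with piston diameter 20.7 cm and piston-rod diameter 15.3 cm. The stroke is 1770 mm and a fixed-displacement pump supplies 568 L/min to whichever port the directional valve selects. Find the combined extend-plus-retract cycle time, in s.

t ≈ 9.15 s

Cap-side area A_cap = π/4 × (20.7 cm)² = 336.5 cm^2
Rod-side annular area A_ann = π/4 × (20.7² − 15.3²) = 152.7 cm^2
t_ext = A_cap·L/Q = 6.292 s
t_ret = A_ann·L/Q = 2.855 s
t_cycle = t_ext + t_ret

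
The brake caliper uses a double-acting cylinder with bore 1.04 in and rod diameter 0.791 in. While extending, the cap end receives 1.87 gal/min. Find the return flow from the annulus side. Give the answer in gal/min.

Q_out ≈ 0.788 gal/min

Cap-side area A_cap = π/4 × (1.04 in)² = 0.8495 in^2
Rod-side annular area A_ann = π/4 × (1.04² − 0.791²) = 0.3581 in^2
Piston speed v = Q_in/A_cap; rod-end outflow Q_out = v × A_ann = Q_in × A_ann/A_cap.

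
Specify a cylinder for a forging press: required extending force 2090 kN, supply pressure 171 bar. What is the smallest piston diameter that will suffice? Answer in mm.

D ≈ 394 mm

Extension force acts on the full piston face: F = P × (π/4)D².
D = √(4F / (πP)) = √(4 × 2090 kN / (π × 171 bar))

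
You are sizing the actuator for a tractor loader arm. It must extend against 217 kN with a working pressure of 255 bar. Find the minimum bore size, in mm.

Extension force acts on the full piston face: F = P × (π/4)D².
D = √(4F / (πP)) = √(4 × 217 kN / (π × 255 bar))

D ≈ 104 mm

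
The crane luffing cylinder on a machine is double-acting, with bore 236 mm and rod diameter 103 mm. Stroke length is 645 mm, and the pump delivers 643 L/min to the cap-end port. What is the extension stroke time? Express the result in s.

t ≈ 2.63 s

Cap-side area A_cap = π/4 × (236 mm)² = 43740 mm^2
Swept volume V = A × L; t = V / Q = A·L / Q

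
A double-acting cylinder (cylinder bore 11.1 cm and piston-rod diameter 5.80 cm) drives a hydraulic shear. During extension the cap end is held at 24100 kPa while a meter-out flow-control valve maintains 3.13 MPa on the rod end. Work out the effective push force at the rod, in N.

F ≈ 2.11e5 N

Cap-side area A_cap = π/4 × (11.1 cm)² = 96.77 cm^2
Rod-side annular area A_ann = π/4 × (11.1² − 5.80²) = 70.35 cm^2
Net thrust = P_cap·A_cap − P_rod·A_ann = 2.332e5 N − 22020 N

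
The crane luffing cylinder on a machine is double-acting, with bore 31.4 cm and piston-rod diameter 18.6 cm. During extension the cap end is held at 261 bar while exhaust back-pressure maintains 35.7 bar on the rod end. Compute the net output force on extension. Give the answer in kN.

F ≈ 1840 kN

Cap-side area A_cap = π/4 × (31.4 cm)² = 774.4 cm^2
Rod-side annular area A_ann = π/4 × (31.4² − 18.6²) = 502.7 cm^2
Net thrust = P_cap·A_cap − P_rod·A_ann = 2021 kN − 179.4 kN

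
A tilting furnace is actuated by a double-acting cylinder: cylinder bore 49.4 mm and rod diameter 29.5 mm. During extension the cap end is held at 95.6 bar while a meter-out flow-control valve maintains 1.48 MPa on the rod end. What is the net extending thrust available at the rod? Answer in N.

Cap-side area A_cap = π/4 × (49.4 mm)² = 1917 mm^2
Rod-side annular area A_ann = π/4 × (49.4² − 29.5²) = 1233 mm^2
Net thrust = P_cap·A_cap − P_rod·A_ann = 18320 N − 1825 N

F ≈ 16500 N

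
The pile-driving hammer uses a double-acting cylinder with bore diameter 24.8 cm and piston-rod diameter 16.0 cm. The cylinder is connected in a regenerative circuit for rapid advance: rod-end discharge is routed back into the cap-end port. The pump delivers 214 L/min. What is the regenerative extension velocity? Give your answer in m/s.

In regeneration the rod-end outflow joins the pump flow into the cap end, so the net volume the pump must supply per unit advance equals the rod cross-section area.
Rod cross-section A_rod = π/4 × (16.0 cm)² = 201.1 cm^2
v = Q_pump / A_rod

v ≈ 0.177 m/s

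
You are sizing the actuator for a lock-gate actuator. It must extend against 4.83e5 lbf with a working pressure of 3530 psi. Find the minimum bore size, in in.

D ≈ 13.2 in

Extension force acts on the full piston face: F = P × (π/4)D².
D = √(4F / (πP)) = √(4 × 4.83e5 lbf / (π × 3530 psi))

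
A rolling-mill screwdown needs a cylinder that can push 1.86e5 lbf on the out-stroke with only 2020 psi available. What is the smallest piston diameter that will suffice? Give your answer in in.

D ≈ 10.8 in

Extension force acts on the full piston face: F = P × (π/4)D².
D = √(4F / (πP)) = √(4 × 1.86e5 lbf / (π × 2020 psi))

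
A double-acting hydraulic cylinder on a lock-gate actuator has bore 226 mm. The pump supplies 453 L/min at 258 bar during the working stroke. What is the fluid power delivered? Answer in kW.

Hydraulic power = P × Q

W ≈ 195 kW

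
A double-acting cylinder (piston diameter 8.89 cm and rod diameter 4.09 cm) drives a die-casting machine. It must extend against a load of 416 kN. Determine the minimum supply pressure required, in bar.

P ≈ 670 bar

Cap-side area A_cap = π/4 × (8.89 cm)² = 62.07 cm^2
P = F / A = 416 kN / A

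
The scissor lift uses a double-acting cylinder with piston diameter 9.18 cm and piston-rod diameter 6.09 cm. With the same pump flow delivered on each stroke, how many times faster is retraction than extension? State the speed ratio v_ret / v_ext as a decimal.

v_ret/v_ext ≈ 1.79

Cap-side area A_cap = π/4 × (9.18 cm)² = 66.19 cm^2
Rod-side annular area A_ann = π/4 × (9.18² − 6.09²) = 37.06 cm^2
For equal Q, v ∝ 1/A, so v_ret/v_ext = A_cap/A_ann.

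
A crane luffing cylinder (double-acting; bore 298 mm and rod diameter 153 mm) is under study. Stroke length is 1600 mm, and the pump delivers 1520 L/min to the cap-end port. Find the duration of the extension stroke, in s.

t ≈ 4.41 s

Cap-side area A_cap = π/4 × (298 mm)² = 69750 mm^2
Swept volume V = A × L; t = V / Q = A·L / Q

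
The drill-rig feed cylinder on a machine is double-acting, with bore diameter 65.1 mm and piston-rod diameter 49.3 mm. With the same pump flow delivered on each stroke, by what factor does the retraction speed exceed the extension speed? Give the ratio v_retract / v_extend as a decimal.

Cap-side area A_cap = π/4 × (65.1 mm)² = 3329 mm^2
Rod-side annular area A_ann = π/4 × (65.1² − 49.3²) = 1420 mm^2
For equal Q, v ∝ 1/A, so v_ret/v_ext = A_cap/A_ann.

v_ret/v_ext ≈ 2.34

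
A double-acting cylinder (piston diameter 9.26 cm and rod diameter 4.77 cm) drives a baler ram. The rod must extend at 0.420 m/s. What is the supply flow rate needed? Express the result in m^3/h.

Q ≈ 10.2 m^3/h

Cap-side area A_cap = π/4 × (9.26 cm)² = 67.35 cm^2
Q = A × v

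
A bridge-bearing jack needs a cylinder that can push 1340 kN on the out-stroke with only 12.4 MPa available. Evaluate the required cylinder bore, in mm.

D ≈ 371 mm

Extension force acts on the full piston face: F = P × (π/4)D².
D = √(4F / (πP)) = √(4 × 1340 kN / (π × 12.4 MPa))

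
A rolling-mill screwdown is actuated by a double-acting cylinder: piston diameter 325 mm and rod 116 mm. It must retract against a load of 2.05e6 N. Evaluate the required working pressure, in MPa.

P ≈ 28.3 MPa

Rod-side annular area A_ann = π/4 × (325² − 116²) = 72390 mm^2
Retraction: pressure acts on the annular area.
P = F / A = 2.05e6 N / A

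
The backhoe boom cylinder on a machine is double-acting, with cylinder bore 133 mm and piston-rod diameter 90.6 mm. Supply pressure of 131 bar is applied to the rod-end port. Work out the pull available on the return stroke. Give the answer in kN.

F ≈ 97.5 kN

Rod-side annular area A_ann = π/4 × (133² − 90.6²) = 7446 mm^2
On retraction the pressure acts on the annular area (bore minus rod).
F = P × A_ann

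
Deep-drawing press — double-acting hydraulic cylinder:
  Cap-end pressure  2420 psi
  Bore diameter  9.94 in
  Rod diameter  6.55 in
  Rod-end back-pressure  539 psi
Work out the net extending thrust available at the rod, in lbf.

Cap-side area A_cap = π/4 × (9.94 in)² = 77.60 in^2
Rod-side annular area A_ann = π/4 × (9.94² − 6.55²) = 43.90 in^2
Net thrust = P_cap·A_cap − P_rod·A_ann = 1.878e5 lbf − 23660 lbf

F ≈ 1.64e5 lbf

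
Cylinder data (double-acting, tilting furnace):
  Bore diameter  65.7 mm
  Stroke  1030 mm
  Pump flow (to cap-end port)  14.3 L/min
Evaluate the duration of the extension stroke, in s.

t ≈ 14.7 s

Cap-side area A_cap = π/4 × (65.7 mm)² = 3390 mm^2
Swept volume V = A × L; t = V / Q = A·L / Q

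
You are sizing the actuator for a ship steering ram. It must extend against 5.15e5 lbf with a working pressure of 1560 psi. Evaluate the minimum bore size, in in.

Extension force acts on the full piston face: F = P × (π/4)D².
D = √(4F / (πP)) = √(4 × 5.15e5 lbf / (π × 1560 psi))

D ≈ 20.5 in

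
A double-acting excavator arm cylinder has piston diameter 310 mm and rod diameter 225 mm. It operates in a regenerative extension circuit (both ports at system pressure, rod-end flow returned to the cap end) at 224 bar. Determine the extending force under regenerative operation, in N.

F ≈ 8.91e5 N

With equal pressure on both faces, forces on the annular region cancel; the net push is pressure × rod cross-section.
Rod cross-section A_rod = π/4 × (225 mm)² = 39760 mm^2
F = P × A_rod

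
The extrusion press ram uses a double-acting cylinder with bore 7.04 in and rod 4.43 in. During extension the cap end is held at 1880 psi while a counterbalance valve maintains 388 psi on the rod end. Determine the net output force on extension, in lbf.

F ≈ 64100 lbf

Cap-side area A_cap = π/4 × (7.04 in)² = 38.93 in^2
Rod-side annular area A_ann = π/4 × (7.04² − 4.43²) = 23.51 in^2
Net thrust = P_cap·A_cap − P_rod·A_ann = 73180 lbf − 9123 lbf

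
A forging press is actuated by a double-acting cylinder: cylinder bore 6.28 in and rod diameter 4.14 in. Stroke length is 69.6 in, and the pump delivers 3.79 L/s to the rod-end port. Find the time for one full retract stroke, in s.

Rod-side annular area A_ann = π/4 × (6.28² − 4.14²) = 17.51 in^2
Swept volume V = A × L; t = V / Q = A·L / Q

t ≈ 5.27 s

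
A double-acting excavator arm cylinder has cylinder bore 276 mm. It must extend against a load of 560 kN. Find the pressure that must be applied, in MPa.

P ≈ 9.36 MPa

Cap-side area A_cap = π/4 × (276 mm)² = 59830 mm^2
P = F / A = 560 kN / A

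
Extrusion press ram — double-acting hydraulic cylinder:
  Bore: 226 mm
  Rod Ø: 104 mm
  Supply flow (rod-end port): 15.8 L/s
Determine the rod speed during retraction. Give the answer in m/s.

Rod-side annular area A_ann = π/4 × (226² − 104²) = 31620 mm^2
Flow into the rod-end port fills the annular volume.
v = Q / A

v ≈ 0.500 m/s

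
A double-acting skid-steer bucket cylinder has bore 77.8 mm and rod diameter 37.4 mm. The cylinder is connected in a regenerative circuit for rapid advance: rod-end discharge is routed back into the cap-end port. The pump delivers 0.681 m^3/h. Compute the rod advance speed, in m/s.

In regeneration the rod-end outflow joins the pump flow into the cap end, so the net volume the pump must supply per unit advance equals the rod cross-section area.
Rod cross-section A_rod = π/4 × (37.4 mm)² = 1099 mm^2
v = Q_pump / A_rod

v ≈ 0.172 m/s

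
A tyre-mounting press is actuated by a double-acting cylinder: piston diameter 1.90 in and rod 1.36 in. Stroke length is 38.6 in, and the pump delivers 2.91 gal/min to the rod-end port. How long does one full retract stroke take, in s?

t ≈ 4.76 s

Rod-side annular area A_ann = π/4 × (1.90² − 1.36²) = 1.383 in^2
Swept volume V = A × L; t = V / Q = A·L / Q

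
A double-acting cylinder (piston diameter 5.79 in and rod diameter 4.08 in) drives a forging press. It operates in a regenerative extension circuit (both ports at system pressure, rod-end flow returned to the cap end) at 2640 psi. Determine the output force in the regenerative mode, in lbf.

F ≈ 34500 lbf

With equal pressure on both faces, forces on the annular region cancel; the net push is pressure × rod cross-section.
Rod cross-section A_rod = π/4 × (4.08 in)² = 13.07 in^2
F = P × A_rod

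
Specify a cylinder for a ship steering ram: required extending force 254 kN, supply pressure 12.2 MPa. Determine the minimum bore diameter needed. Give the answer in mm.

Extension force acts on the full piston face: F = P × (π/4)D².
D = √(4F / (πP)) = √(4 × 254 kN / (π × 12.2 MPa))

D ≈ 163 mm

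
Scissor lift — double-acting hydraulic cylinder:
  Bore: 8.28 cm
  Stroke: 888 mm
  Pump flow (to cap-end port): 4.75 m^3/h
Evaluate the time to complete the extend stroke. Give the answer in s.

Cap-side area A_cap = π/4 × (8.28 cm)² = 53.85 cm^2
Swept volume V = A × L; t = V / Q = A·L / Q

t ≈ 3.62 s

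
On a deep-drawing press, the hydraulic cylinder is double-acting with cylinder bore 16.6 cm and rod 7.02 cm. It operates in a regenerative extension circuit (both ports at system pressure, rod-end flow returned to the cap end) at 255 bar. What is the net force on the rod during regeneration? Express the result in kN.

With equal pressure on both faces, forces on the annular region cancel; the net push is pressure × rod cross-section.
Rod cross-section A_rod = π/4 × (7.02 cm)² = 38.70 cm^2
F = P × A_rod

F ≈ 98.7 kN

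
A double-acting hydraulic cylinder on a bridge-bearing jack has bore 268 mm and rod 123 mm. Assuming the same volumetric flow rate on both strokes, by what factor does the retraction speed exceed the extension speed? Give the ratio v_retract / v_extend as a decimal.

Cap-side area A_cap = π/4 × (268 mm)² = 56410 mm^2
Rod-side annular area A_ann = π/4 × (268² − 123²) = 44530 mm^2
For equal Q, v ∝ 1/A, so v_ret/v_ext = A_cap/A_ann.

v_ret/v_ext ≈ 1.27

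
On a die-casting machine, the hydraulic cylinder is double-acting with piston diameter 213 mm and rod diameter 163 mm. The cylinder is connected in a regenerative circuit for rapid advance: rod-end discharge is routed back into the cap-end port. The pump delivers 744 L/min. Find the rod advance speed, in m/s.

In regeneration the rod-end outflow joins the pump flow into the cap end, so the net volume the pump must supply per unit advance equals the rod cross-section area.
Rod cross-section A_rod = π/4 × (163 mm)² = 20870 mm^2
v = Q_pump / A_rod

v ≈ 0.594 m/s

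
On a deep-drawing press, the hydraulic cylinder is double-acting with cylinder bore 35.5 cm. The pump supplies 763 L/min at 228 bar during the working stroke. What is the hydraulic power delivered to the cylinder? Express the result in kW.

W ≈ 290 kW

Hydraulic power = P × Q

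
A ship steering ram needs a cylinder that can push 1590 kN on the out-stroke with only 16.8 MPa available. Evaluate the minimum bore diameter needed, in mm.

Extension force acts on the full piston face: F = P × (π/4)D².
D = √(4F / (πP)) = √(4 × 1590 kN / (π × 16.8 MPa))

D ≈ 347 mm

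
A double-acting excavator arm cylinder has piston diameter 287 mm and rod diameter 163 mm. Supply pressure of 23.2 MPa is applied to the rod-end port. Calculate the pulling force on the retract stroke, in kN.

F ≈ 1020 kN

Rod-side annular area A_ann = π/4 × (287² − 163²) = 43830 mm^2
On retraction the pressure acts on the annular area (bore minus rod).
F = P × A_ann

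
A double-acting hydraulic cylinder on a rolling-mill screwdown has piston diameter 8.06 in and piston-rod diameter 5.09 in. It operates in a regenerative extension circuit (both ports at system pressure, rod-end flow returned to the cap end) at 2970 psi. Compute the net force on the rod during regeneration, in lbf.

With equal pressure on both faces, forces on the annular region cancel; the net push is pressure × rod cross-section.
Rod cross-section A_rod = π/4 × (5.09 in)² = 20.35 in^2
F = P × A_rod

F ≈ 60400 lbf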